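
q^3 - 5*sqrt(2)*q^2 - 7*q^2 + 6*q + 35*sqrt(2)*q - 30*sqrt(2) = (q - 6)*(q - 1)*(q - 5*sqrt(2))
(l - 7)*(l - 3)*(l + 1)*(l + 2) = l^4 - 7*l^3 - 7*l^2 + 43*l + 42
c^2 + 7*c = c*(c + 7)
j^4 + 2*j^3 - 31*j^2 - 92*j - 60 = (j - 6)*(j + 1)*(j + 2)*(j + 5)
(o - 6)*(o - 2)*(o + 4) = o^3 - 4*o^2 - 20*o + 48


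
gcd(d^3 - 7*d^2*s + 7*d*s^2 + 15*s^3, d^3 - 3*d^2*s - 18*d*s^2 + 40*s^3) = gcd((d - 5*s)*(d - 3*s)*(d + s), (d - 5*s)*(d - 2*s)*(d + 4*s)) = -d + 5*s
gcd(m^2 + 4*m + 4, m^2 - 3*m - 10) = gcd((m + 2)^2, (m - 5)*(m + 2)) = m + 2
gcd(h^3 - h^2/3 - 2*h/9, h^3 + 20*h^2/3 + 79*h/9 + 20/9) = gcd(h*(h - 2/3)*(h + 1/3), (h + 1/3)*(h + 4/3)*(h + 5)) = h + 1/3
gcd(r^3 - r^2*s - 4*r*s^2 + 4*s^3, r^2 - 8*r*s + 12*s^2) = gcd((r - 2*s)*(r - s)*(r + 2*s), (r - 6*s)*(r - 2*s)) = r - 2*s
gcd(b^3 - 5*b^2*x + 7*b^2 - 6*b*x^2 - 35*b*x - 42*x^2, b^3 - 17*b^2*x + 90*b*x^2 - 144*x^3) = -b + 6*x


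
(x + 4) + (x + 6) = 2*x + 10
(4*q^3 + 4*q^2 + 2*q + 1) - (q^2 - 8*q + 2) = 4*q^3 + 3*q^2 + 10*q - 1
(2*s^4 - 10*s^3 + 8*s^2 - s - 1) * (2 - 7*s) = -14*s^5 + 74*s^4 - 76*s^3 + 23*s^2 + 5*s - 2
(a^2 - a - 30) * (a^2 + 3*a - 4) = a^4 + 2*a^3 - 37*a^2 - 86*a + 120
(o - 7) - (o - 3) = -4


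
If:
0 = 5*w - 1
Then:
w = 1/5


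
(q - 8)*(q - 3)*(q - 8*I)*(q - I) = q^4 - 11*q^3 - 9*I*q^3 + 16*q^2 + 99*I*q^2 + 88*q - 216*I*q - 192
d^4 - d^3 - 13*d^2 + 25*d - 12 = (d - 3)*(d - 1)^2*(d + 4)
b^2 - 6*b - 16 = (b - 8)*(b + 2)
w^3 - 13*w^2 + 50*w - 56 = (w - 7)*(w - 4)*(w - 2)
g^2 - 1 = (g - 1)*(g + 1)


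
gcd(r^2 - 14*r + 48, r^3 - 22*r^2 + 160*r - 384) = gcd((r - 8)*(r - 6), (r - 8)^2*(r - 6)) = r^2 - 14*r + 48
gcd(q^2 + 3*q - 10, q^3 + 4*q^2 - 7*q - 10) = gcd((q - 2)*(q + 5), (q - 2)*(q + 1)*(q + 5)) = q^2 + 3*q - 10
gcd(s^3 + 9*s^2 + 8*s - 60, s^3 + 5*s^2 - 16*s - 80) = s + 5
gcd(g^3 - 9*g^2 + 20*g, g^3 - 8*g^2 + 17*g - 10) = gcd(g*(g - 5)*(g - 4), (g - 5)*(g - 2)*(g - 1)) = g - 5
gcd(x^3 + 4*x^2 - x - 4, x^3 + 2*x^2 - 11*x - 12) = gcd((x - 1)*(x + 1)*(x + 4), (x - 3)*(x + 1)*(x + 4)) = x^2 + 5*x + 4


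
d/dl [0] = 0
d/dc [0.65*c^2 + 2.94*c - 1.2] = 1.3*c + 2.94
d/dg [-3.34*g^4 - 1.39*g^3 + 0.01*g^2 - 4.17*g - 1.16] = -13.36*g^3 - 4.17*g^2 + 0.02*g - 4.17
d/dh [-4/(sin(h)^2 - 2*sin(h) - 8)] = 8*(sin(h) - 1)*cos(h)/((sin(h) - 4)^2*(sin(h) + 2)^2)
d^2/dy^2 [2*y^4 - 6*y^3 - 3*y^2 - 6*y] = 24*y^2 - 36*y - 6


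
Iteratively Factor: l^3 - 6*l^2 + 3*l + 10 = (l + 1)*(l^2 - 7*l + 10) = (l - 2)*(l + 1)*(l - 5)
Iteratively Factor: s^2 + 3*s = (s)*(s + 3)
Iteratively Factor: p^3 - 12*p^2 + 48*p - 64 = (p - 4)*(p^2 - 8*p + 16) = (p - 4)^2*(p - 4)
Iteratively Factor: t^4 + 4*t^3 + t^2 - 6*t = (t + 3)*(t^3 + t^2 - 2*t) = (t + 2)*(t + 3)*(t^2 - t) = t*(t + 2)*(t + 3)*(t - 1)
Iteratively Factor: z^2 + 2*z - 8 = (z - 2)*(z + 4)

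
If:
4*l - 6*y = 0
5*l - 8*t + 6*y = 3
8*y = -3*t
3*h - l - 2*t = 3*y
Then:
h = -5/209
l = 27/209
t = -48/209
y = 18/209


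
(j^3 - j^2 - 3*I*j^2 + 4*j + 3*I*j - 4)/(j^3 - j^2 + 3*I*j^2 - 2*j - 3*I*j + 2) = (j - 4*I)/(j + 2*I)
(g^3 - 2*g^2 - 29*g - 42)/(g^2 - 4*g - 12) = (g^2 - 4*g - 21)/(g - 6)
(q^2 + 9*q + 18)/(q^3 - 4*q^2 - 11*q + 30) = (q + 6)/(q^2 - 7*q + 10)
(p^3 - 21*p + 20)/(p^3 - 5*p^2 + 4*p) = (p + 5)/p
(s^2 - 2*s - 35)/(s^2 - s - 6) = (-s^2 + 2*s + 35)/(-s^2 + s + 6)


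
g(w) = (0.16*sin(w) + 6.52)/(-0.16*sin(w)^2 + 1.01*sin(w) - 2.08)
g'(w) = (0.32*sin(w)*cos(w) - 1.01*cos(w))*(0.16*sin(w) + 6.52)/(-0.16*sin(w)^2 + 1.01*sin(w) - 2.08)^2 + 0.16*cos(w)/(-0.16*sin(w)^2 + 1.01*sin(w) - 2.08) = (0.0256*sin(w)^2 + 2.0864*sin(w) - 6.918)*cos(w)/(0.0256*sin(w)^4 - 0.3232*sin(w)^3 + 1.6857*sin(w)^2 - 4.2016*sin(w) + 4.3264)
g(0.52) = -4.08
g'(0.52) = -1.95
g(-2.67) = -2.51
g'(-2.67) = 1.06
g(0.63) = -4.29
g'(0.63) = -1.93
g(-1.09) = -2.06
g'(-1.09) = -0.42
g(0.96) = -4.89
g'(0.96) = -1.61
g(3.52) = -2.61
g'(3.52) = 1.17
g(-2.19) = -2.12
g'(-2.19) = 0.55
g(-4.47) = -5.34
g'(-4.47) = 0.75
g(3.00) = -3.37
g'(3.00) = 1.74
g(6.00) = -2.73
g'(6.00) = -1.28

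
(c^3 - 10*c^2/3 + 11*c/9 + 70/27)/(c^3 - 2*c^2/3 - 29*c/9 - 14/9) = (c - 5/3)/(c + 1)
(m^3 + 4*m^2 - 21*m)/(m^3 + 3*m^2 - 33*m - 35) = m*(m - 3)/(m^2 - 4*m - 5)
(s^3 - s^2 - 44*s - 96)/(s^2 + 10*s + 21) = (s^2 - 4*s - 32)/(s + 7)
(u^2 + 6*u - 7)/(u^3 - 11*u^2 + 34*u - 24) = (u + 7)/(u^2 - 10*u + 24)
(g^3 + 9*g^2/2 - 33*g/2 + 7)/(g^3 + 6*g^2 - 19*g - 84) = (g^2 - 5*g/2 + 1)/(g^2 - g - 12)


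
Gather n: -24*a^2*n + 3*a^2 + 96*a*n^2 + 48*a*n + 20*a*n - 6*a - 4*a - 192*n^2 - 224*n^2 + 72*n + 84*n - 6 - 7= 3*a^2 - 10*a + n^2*(96*a - 416) + n*(-24*a^2 + 68*a + 156) - 13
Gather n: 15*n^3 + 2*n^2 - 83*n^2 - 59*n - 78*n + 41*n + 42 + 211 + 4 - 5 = 15*n^3 - 81*n^2 - 96*n + 252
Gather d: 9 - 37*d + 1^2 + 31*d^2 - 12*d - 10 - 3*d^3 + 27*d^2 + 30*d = -3*d^3 + 58*d^2 - 19*d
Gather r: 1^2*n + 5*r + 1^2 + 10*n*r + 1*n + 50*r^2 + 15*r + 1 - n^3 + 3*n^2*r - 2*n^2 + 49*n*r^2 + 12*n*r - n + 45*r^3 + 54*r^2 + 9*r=-n^3 - 2*n^2 + n + 45*r^3 + r^2*(49*n + 104) + r*(3*n^2 + 22*n + 29) + 2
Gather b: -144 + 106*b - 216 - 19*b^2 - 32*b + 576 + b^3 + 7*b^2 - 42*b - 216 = b^3 - 12*b^2 + 32*b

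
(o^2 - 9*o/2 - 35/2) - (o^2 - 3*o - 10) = -3*o/2 - 15/2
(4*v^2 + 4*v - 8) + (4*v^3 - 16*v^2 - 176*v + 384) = 4*v^3 - 12*v^2 - 172*v + 376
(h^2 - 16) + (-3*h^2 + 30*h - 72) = -2*h^2 + 30*h - 88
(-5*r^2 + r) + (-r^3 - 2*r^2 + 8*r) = -r^3 - 7*r^2 + 9*r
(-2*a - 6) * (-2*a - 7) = 4*a^2 + 26*a + 42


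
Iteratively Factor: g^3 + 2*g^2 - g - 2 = (g - 1)*(g^2 + 3*g + 2) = (g - 1)*(g + 2)*(g + 1)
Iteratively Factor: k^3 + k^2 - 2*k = (k)*(k^2 + k - 2) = k*(k - 1)*(k + 2)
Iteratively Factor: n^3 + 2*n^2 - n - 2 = (n + 1)*(n^2 + n - 2) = (n - 1)*(n + 1)*(n + 2)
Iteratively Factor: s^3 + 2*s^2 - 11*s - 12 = (s + 1)*(s^2 + s - 12) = (s + 1)*(s + 4)*(s - 3)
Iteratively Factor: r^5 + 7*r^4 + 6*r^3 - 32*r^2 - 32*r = (r - 2)*(r^4 + 9*r^3 + 24*r^2 + 16*r) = (r - 2)*(r + 4)*(r^3 + 5*r^2 + 4*r) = (r - 2)*(r + 1)*(r + 4)*(r^2 + 4*r) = r*(r - 2)*(r + 1)*(r + 4)*(r + 4)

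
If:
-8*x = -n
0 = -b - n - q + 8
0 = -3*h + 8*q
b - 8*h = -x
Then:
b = 512/67 - 515*x/67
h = 64/67 - 56*x/67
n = 8*x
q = 24/67 - 21*x/67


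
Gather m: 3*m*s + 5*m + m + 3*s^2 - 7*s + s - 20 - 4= m*(3*s + 6) + 3*s^2 - 6*s - 24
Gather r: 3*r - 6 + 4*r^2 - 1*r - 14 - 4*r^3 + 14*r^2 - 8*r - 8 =-4*r^3 + 18*r^2 - 6*r - 28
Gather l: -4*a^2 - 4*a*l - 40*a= -4*a^2 - 4*a*l - 40*a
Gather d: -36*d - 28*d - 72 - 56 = -64*d - 128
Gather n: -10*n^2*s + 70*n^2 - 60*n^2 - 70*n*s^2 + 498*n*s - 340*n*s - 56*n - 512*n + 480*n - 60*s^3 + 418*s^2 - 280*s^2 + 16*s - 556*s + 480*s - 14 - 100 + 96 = n^2*(10 - 10*s) + n*(-70*s^2 + 158*s - 88) - 60*s^3 + 138*s^2 - 60*s - 18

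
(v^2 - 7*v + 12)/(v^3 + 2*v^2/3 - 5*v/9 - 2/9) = 9*(v^2 - 7*v + 12)/(9*v^3 + 6*v^2 - 5*v - 2)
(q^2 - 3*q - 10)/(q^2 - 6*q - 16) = (q - 5)/(q - 8)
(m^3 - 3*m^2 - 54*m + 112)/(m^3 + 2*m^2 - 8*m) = (m^2 - m - 56)/(m*(m + 4))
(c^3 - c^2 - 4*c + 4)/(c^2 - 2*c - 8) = (c^2 - 3*c + 2)/(c - 4)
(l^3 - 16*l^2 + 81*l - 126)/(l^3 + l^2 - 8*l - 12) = (l^2 - 13*l + 42)/(l^2 + 4*l + 4)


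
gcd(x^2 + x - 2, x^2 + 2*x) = x + 2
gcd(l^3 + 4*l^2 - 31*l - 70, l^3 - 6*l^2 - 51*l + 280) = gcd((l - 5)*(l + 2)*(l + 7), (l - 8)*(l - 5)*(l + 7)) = l^2 + 2*l - 35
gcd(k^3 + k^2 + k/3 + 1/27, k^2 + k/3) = k + 1/3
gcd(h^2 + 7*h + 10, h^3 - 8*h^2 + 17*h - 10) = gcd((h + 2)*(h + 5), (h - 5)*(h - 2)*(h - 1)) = 1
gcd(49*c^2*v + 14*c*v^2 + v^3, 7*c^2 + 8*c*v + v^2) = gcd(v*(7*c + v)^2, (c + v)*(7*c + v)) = 7*c + v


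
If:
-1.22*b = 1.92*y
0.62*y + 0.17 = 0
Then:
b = 0.43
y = -0.27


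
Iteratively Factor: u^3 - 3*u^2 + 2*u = (u)*(u^2 - 3*u + 2) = u*(u - 1)*(u - 2)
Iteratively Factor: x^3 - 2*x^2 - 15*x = (x)*(x^2 - 2*x - 15) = x*(x + 3)*(x - 5)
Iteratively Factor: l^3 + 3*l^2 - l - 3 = (l + 3)*(l^2 - 1) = (l - 1)*(l + 3)*(l + 1)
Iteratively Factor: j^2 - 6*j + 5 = (j - 1)*(j - 5)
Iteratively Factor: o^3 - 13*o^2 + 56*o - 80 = (o - 4)*(o^2 - 9*o + 20) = (o - 5)*(o - 4)*(o - 4)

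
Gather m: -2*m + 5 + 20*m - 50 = 18*m - 45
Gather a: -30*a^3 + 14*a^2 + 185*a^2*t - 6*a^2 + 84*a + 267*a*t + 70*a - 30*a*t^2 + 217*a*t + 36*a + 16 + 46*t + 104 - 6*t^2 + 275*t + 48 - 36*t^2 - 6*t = -30*a^3 + a^2*(185*t + 8) + a*(-30*t^2 + 484*t + 190) - 42*t^2 + 315*t + 168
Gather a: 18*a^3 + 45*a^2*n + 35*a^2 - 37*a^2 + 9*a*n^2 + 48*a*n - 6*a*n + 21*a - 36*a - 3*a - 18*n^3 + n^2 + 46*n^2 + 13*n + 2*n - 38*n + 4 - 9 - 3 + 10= 18*a^3 + a^2*(45*n - 2) + a*(9*n^2 + 42*n - 18) - 18*n^3 + 47*n^2 - 23*n + 2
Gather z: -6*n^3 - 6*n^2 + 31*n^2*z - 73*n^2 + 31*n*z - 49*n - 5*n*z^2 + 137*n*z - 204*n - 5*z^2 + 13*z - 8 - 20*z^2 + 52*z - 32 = -6*n^3 - 79*n^2 - 253*n + z^2*(-5*n - 25) + z*(31*n^2 + 168*n + 65) - 40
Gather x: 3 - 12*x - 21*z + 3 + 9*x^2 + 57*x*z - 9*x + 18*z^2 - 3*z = 9*x^2 + x*(57*z - 21) + 18*z^2 - 24*z + 6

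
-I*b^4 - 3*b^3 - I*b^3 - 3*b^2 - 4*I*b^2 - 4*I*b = b*(b - 4*I)*(b + I)*(-I*b - I)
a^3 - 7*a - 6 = (a - 3)*(a + 1)*(a + 2)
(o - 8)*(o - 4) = o^2 - 12*o + 32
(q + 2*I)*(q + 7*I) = q^2 + 9*I*q - 14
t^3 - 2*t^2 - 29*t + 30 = (t - 6)*(t - 1)*(t + 5)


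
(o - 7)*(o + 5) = o^2 - 2*o - 35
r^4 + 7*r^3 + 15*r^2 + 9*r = r*(r + 1)*(r + 3)^2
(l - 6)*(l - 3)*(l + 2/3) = l^3 - 25*l^2/3 + 12*l + 12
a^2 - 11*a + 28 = (a - 7)*(a - 4)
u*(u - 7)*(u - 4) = u^3 - 11*u^2 + 28*u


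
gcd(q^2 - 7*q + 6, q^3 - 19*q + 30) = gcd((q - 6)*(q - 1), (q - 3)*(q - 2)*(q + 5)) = 1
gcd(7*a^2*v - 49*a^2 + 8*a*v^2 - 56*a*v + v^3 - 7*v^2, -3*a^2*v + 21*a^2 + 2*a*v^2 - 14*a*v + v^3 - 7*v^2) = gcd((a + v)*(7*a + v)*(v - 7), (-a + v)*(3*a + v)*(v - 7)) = v - 7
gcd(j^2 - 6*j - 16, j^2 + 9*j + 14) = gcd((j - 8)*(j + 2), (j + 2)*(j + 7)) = j + 2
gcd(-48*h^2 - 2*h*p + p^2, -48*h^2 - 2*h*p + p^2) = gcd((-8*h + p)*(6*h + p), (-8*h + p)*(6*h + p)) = -48*h^2 - 2*h*p + p^2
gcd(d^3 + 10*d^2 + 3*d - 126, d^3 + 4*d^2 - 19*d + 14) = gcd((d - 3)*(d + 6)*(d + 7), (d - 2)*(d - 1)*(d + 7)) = d + 7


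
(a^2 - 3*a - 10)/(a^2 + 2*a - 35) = (a + 2)/(a + 7)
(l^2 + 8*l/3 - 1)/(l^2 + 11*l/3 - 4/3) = (l + 3)/(l + 4)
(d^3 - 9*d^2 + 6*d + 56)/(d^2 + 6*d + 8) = (d^2 - 11*d + 28)/(d + 4)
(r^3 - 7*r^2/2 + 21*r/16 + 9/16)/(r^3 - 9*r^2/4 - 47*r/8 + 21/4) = (4*r^2 - 11*r - 3)/(2*(2*r^2 - 3*r - 14))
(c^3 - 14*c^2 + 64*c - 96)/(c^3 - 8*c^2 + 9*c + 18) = (c^2 - 8*c + 16)/(c^2 - 2*c - 3)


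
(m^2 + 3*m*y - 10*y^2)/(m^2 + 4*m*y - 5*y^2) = (-m + 2*y)/(-m + y)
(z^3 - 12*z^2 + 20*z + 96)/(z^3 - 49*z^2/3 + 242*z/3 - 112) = 3*(z + 2)/(3*z - 7)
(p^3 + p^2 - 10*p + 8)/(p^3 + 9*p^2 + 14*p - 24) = (p - 2)/(p + 6)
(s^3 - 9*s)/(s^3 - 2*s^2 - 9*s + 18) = s/(s - 2)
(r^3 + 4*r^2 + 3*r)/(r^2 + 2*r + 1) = r*(r + 3)/(r + 1)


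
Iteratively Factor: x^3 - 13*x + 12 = (x - 1)*(x^2 + x - 12) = (x - 1)*(x + 4)*(x - 3)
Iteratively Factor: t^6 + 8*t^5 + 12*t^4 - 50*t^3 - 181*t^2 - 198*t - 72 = (t - 3)*(t^5 + 11*t^4 + 45*t^3 + 85*t^2 + 74*t + 24) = (t - 3)*(t + 2)*(t^4 + 9*t^3 + 27*t^2 + 31*t + 12) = (t - 3)*(t + 1)*(t + 2)*(t^3 + 8*t^2 + 19*t + 12) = (t - 3)*(t + 1)*(t + 2)*(t + 3)*(t^2 + 5*t + 4) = (t - 3)*(t + 1)*(t + 2)*(t + 3)*(t + 4)*(t + 1)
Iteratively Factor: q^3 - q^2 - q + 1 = (q - 1)*(q^2 - 1) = (q - 1)*(q + 1)*(q - 1)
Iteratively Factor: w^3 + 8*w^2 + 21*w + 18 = (w + 3)*(w^2 + 5*w + 6) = (w + 2)*(w + 3)*(w + 3)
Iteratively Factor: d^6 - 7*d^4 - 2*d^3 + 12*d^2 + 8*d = (d - 2)*(d^5 + 2*d^4 - 3*d^3 - 8*d^2 - 4*d) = (d - 2)*(d + 2)*(d^4 - 3*d^2 - 2*d) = d*(d - 2)*(d + 2)*(d^3 - 3*d - 2) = d*(d - 2)*(d + 1)*(d + 2)*(d^2 - d - 2) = d*(d - 2)*(d + 1)^2*(d + 2)*(d - 2)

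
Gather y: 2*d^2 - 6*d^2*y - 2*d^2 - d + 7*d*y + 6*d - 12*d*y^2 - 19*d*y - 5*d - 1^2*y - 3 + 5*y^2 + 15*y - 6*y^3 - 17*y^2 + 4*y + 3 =-6*y^3 + y^2*(-12*d - 12) + y*(-6*d^2 - 12*d + 18)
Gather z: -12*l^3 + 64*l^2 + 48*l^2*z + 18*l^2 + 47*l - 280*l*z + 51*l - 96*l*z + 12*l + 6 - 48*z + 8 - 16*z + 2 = -12*l^3 + 82*l^2 + 110*l + z*(48*l^2 - 376*l - 64) + 16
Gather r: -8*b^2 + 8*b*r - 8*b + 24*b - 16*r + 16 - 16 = -8*b^2 + 16*b + r*(8*b - 16)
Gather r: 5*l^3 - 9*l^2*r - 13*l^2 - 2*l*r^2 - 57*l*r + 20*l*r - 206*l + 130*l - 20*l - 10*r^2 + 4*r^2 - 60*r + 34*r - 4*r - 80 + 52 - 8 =5*l^3 - 13*l^2 - 96*l + r^2*(-2*l - 6) + r*(-9*l^2 - 37*l - 30) - 36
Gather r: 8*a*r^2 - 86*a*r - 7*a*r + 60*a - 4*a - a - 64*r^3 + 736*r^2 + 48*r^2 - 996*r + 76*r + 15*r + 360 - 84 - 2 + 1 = 55*a - 64*r^3 + r^2*(8*a + 784) + r*(-93*a - 905) + 275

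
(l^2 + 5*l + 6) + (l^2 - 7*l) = 2*l^2 - 2*l + 6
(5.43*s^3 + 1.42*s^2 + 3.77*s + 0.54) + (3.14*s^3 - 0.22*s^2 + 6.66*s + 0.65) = 8.57*s^3 + 1.2*s^2 + 10.43*s + 1.19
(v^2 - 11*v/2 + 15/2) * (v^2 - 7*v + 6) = v^4 - 25*v^3/2 + 52*v^2 - 171*v/2 + 45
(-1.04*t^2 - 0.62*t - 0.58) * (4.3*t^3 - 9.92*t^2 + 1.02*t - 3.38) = -4.472*t^5 + 7.6508*t^4 + 2.5956*t^3 + 8.6364*t^2 + 1.504*t + 1.9604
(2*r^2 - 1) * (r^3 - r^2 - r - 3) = 2*r^5 - 2*r^4 - 3*r^3 - 5*r^2 + r + 3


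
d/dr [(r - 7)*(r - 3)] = 2*r - 10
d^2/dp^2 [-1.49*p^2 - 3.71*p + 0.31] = -2.98000000000000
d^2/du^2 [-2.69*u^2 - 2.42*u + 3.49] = -5.38000000000000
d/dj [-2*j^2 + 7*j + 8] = 7 - 4*j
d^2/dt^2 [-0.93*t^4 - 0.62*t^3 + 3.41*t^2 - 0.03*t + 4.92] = -11.16*t^2 - 3.72*t + 6.82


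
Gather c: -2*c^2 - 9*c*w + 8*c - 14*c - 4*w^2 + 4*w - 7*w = -2*c^2 + c*(-9*w - 6) - 4*w^2 - 3*w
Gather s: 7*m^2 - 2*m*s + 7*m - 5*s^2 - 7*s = 7*m^2 + 7*m - 5*s^2 + s*(-2*m - 7)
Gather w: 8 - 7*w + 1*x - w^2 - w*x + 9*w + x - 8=-w^2 + w*(2 - x) + 2*x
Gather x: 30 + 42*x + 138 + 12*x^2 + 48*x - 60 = 12*x^2 + 90*x + 108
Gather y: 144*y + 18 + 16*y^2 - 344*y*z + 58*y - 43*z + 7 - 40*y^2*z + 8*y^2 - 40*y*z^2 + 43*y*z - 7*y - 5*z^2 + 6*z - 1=y^2*(24 - 40*z) + y*(-40*z^2 - 301*z + 195) - 5*z^2 - 37*z + 24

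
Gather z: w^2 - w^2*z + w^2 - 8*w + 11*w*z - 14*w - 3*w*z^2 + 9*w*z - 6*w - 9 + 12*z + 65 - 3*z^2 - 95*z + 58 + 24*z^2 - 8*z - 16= 2*w^2 - 28*w + z^2*(21 - 3*w) + z*(-w^2 + 20*w - 91) + 98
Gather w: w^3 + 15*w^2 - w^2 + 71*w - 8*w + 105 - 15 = w^3 + 14*w^2 + 63*w + 90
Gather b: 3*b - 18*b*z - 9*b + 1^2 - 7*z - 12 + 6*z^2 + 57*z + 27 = b*(-18*z - 6) + 6*z^2 + 50*z + 16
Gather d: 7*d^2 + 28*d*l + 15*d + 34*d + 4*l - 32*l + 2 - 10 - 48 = 7*d^2 + d*(28*l + 49) - 28*l - 56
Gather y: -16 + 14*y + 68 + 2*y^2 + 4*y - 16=2*y^2 + 18*y + 36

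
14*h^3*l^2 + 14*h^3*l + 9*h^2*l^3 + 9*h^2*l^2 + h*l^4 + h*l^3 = l*(2*h + l)*(7*h + l)*(h*l + h)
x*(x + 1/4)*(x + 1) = x^3 + 5*x^2/4 + x/4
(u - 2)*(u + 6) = u^2 + 4*u - 12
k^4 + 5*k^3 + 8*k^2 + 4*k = k*(k + 1)*(k + 2)^2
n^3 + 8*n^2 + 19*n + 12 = (n + 1)*(n + 3)*(n + 4)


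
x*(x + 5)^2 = x^3 + 10*x^2 + 25*x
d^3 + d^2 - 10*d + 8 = (d - 2)*(d - 1)*(d + 4)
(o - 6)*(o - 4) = o^2 - 10*o + 24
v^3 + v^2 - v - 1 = (v - 1)*(v + 1)^2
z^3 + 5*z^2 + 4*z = z*(z + 1)*(z + 4)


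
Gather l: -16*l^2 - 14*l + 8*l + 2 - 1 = -16*l^2 - 6*l + 1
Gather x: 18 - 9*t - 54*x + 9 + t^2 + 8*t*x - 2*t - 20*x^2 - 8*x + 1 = t^2 - 11*t - 20*x^2 + x*(8*t - 62) + 28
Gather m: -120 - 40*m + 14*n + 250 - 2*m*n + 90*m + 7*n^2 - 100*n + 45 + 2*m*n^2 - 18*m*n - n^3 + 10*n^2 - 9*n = m*(2*n^2 - 20*n + 50) - n^3 + 17*n^2 - 95*n + 175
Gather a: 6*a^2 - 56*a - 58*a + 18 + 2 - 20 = 6*a^2 - 114*a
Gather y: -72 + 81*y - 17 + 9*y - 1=90*y - 90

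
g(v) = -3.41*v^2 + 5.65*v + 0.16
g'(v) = 5.65 - 6.82*v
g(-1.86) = -22.15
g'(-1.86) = 18.34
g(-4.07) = -79.32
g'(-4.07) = 33.41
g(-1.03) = -9.28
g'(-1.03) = 12.67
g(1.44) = 1.23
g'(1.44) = -4.17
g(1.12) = 2.21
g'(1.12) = -1.99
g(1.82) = -0.85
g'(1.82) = -6.76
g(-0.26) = -1.54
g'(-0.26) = 7.42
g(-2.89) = -44.65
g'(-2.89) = 25.36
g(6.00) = -88.70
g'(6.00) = -35.27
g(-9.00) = -326.90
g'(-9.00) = 67.03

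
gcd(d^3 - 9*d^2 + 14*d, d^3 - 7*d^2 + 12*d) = d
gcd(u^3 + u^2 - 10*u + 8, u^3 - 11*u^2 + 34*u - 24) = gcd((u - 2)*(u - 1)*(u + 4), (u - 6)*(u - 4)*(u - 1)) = u - 1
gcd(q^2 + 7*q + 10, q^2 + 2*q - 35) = 1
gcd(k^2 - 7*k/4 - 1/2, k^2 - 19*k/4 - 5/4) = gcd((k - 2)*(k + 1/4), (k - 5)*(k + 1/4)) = k + 1/4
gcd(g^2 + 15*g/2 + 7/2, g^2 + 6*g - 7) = g + 7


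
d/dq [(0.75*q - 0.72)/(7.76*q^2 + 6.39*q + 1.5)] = (-5.82*q^2 + 11.1744*q + 5.7258)/(60.2176*q^4 + 99.1728*q^3 + 64.1121*q^2 + 19.17*q + 2.25)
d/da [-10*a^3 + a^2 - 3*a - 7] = -30*a^2 + 2*a - 3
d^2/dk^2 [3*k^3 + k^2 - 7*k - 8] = 18*k + 2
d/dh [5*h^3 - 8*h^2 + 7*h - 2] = 15*h^2 - 16*h + 7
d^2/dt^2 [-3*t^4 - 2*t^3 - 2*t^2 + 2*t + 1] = -36*t^2 - 12*t - 4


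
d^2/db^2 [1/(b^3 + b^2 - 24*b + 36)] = 2*(-(3*b + 1)*(b^3 + b^2 - 24*b + 36) + (3*b^2 + 2*b - 24)^2)/(b^3 + b^2 - 24*b + 36)^3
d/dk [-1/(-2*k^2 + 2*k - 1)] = 2*(1 - 2*k)/(2*k^2 - 2*k + 1)^2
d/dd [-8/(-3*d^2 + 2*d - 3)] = 16*(1 - 3*d)/(3*d^2 - 2*d + 3)^2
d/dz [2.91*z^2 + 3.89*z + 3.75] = 5.82*z + 3.89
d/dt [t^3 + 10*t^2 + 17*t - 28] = 3*t^2 + 20*t + 17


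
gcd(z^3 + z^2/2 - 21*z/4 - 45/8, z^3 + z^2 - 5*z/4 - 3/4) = z + 3/2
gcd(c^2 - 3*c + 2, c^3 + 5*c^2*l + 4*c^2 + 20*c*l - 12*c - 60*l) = c - 2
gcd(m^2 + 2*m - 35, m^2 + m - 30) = m - 5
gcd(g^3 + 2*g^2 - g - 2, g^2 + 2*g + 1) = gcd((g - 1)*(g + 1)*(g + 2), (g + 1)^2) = g + 1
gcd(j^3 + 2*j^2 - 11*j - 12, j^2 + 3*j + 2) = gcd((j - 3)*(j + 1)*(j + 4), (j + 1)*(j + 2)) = j + 1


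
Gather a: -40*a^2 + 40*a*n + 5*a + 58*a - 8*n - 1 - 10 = -40*a^2 + a*(40*n + 63) - 8*n - 11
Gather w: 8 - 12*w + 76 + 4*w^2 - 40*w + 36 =4*w^2 - 52*w + 120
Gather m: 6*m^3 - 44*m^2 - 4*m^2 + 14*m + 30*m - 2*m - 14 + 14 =6*m^3 - 48*m^2 + 42*m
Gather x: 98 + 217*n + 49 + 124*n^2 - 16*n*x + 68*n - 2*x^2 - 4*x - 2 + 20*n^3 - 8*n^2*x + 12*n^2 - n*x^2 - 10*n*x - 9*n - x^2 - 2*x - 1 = 20*n^3 + 136*n^2 + 276*n + x^2*(-n - 3) + x*(-8*n^2 - 26*n - 6) + 144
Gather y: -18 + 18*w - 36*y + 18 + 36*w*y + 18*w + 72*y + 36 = 36*w + y*(36*w + 36) + 36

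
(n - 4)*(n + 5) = n^2 + n - 20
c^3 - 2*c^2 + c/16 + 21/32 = (c - 7/4)*(c - 3/4)*(c + 1/2)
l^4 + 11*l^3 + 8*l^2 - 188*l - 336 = (l - 4)*(l + 2)*(l + 6)*(l + 7)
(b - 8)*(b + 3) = b^2 - 5*b - 24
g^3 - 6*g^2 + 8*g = g*(g - 4)*(g - 2)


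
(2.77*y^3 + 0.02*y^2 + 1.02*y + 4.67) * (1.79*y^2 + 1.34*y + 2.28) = 4.9583*y^5 + 3.7476*y^4 + 8.1682*y^3 + 9.7717*y^2 + 8.5834*y + 10.6476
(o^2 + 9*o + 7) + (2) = o^2 + 9*o + 9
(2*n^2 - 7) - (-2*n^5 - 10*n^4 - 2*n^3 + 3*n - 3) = 2*n^5 + 10*n^4 + 2*n^3 + 2*n^2 - 3*n - 4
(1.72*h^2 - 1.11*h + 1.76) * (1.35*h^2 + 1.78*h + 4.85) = 2.322*h^4 + 1.5631*h^3 + 8.7422*h^2 - 2.2507*h + 8.536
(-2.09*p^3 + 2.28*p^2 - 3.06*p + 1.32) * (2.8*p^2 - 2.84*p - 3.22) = -5.852*p^5 + 12.3196*p^4 - 8.3134*p^3 + 5.0448*p^2 + 6.1044*p - 4.2504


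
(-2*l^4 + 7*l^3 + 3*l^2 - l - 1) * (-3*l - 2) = 6*l^5 - 17*l^4 - 23*l^3 - 3*l^2 + 5*l + 2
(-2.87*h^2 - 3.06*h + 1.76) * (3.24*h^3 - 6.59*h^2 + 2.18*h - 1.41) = -9.2988*h^5 + 8.9989*h^4 + 19.6112*h^3 - 14.2225*h^2 + 8.1514*h - 2.4816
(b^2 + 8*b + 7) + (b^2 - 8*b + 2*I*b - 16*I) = 2*b^2 + 2*I*b + 7 - 16*I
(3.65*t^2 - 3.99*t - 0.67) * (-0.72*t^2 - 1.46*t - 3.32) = -2.628*t^4 - 2.4562*t^3 - 5.8102*t^2 + 14.225*t + 2.2244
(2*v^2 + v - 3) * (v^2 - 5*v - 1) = 2*v^4 - 9*v^3 - 10*v^2 + 14*v + 3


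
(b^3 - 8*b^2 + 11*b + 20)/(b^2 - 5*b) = b - 3 - 4/b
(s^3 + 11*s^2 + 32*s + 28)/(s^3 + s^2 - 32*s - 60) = (s^2 + 9*s + 14)/(s^2 - s - 30)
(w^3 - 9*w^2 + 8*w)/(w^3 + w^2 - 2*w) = (w - 8)/(w + 2)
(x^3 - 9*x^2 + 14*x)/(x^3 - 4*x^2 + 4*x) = (x - 7)/(x - 2)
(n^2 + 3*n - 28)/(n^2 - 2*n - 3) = (-n^2 - 3*n + 28)/(-n^2 + 2*n + 3)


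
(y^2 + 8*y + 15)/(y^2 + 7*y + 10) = (y + 3)/(y + 2)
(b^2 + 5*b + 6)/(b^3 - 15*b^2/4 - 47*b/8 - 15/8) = 8*(b^2 + 5*b + 6)/(8*b^3 - 30*b^2 - 47*b - 15)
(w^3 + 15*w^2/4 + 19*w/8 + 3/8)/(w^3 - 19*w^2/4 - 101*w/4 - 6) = (w + 1/2)/(w - 8)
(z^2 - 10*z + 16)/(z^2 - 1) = (z^2 - 10*z + 16)/(z^2 - 1)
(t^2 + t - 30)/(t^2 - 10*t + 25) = (t + 6)/(t - 5)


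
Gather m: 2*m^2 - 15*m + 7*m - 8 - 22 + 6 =2*m^2 - 8*m - 24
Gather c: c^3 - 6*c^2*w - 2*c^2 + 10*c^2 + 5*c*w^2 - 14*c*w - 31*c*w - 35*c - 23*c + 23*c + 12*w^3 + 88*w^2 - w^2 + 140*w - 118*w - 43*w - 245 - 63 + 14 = c^3 + c^2*(8 - 6*w) + c*(5*w^2 - 45*w - 35) + 12*w^3 + 87*w^2 - 21*w - 294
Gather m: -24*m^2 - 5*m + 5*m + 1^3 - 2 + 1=-24*m^2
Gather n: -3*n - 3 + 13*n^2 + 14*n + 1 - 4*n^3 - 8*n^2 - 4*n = -4*n^3 + 5*n^2 + 7*n - 2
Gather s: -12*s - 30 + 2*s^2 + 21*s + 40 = 2*s^2 + 9*s + 10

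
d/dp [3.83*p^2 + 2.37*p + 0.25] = 7.66*p + 2.37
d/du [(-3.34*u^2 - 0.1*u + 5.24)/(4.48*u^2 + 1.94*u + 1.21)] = (-6.0316*u^2 - 55.0332*u - 10.2866)/(20.0704*u^4 + 17.3824*u^3 + 14.6052*u^2 + 4.6948*u + 1.4641)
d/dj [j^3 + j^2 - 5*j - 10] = 3*j^2 + 2*j - 5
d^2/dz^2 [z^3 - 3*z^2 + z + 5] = 6*z - 6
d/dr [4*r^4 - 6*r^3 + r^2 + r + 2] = 16*r^3 - 18*r^2 + 2*r + 1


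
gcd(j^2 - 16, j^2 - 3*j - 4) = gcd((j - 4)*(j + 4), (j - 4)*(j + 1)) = j - 4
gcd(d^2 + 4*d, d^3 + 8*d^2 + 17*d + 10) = 1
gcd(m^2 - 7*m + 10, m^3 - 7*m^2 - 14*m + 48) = m - 2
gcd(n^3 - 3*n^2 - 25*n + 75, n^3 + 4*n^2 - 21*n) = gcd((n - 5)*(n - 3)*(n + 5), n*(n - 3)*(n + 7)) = n - 3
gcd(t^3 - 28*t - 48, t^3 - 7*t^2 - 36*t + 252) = t - 6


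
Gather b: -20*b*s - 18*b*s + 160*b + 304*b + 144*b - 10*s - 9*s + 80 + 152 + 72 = b*(608 - 38*s) - 19*s + 304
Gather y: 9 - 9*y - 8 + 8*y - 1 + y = 0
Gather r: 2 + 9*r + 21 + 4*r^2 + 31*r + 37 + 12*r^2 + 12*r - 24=16*r^2 + 52*r + 36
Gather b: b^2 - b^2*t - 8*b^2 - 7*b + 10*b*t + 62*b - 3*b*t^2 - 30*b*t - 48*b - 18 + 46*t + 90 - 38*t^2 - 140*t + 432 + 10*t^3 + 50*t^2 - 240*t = b^2*(-t - 7) + b*(-3*t^2 - 20*t + 7) + 10*t^3 + 12*t^2 - 334*t + 504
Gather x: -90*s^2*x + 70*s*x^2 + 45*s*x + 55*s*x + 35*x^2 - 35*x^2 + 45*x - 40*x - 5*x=70*s*x^2 + x*(-90*s^2 + 100*s)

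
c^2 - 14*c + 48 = (c - 8)*(c - 6)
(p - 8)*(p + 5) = p^2 - 3*p - 40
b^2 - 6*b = b*(b - 6)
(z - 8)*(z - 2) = z^2 - 10*z + 16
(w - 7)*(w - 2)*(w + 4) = w^3 - 5*w^2 - 22*w + 56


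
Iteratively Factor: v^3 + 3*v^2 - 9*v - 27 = (v + 3)*(v^2 - 9) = (v + 3)^2*(v - 3)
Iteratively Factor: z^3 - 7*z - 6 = (z + 1)*(z^2 - z - 6) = (z + 1)*(z + 2)*(z - 3)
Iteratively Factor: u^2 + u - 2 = (u + 2)*(u - 1)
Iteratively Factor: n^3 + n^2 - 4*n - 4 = (n + 1)*(n^2 - 4) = (n + 1)*(n + 2)*(n - 2)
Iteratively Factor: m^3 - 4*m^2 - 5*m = (m)*(m^2 - 4*m - 5) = m*(m + 1)*(m - 5)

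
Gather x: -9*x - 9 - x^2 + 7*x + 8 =-x^2 - 2*x - 1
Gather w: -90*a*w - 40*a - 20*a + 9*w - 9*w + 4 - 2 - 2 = -90*a*w - 60*a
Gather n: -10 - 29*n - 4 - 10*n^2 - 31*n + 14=-10*n^2 - 60*n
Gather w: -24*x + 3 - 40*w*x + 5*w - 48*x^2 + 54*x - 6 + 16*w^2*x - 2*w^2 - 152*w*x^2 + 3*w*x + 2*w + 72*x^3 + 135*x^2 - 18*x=w^2*(16*x - 2) + w*(-152*x^2 - 37*x + 7) + 72*x^3 + 87*x^2 + 12*x - 3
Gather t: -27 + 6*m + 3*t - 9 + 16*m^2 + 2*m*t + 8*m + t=16*m^2 + 14*m + t*(2*m + 4) - 36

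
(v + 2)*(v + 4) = v^2 + 6*v + 8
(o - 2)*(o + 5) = o^2 + 3*o - 10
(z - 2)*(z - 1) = z^2 - 3*z + 2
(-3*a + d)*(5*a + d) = -15*a^2 + 2*a*d + d^2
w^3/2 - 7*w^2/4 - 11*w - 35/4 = (w/2 + 1/2)*(w - 7)*(w + 5/2)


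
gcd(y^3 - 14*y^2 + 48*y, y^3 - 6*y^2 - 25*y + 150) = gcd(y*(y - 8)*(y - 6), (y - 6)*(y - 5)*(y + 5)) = y - 6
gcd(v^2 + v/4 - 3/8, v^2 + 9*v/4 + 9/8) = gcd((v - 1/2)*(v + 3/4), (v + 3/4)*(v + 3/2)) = v + 3/4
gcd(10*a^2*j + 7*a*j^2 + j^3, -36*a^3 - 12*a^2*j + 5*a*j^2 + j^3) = 2*a + j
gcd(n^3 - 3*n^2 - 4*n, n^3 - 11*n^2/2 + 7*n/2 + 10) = n^2 - 3*n - 4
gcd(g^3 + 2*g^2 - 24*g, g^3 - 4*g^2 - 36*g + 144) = g^2 + 2*g - 24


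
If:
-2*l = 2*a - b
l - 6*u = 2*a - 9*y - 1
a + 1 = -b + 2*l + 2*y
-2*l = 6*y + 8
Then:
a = 2*y/3 - 1/3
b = -14*y/3 - 26/3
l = -3*y - 4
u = 7*y/9 - 7/18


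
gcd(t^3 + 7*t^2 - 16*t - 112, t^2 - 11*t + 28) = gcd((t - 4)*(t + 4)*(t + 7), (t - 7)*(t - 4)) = t - 4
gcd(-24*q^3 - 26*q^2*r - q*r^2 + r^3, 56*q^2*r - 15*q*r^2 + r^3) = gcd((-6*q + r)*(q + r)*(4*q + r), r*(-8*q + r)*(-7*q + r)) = 1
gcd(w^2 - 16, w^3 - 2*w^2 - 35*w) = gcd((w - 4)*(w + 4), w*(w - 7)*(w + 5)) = 1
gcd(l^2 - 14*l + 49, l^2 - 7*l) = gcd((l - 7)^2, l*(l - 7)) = l - 7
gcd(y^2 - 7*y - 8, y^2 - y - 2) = y + 1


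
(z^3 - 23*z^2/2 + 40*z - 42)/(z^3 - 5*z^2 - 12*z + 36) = (z - 7/2)/(z + 3)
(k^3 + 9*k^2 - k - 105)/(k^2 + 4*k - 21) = k + 5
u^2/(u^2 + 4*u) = u/(u + 4)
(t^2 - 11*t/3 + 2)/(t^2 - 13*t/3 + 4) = (3*t - 2)/(3*t - 4)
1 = 1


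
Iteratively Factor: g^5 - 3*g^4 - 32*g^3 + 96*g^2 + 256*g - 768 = (g + 4)*(g^4 - 7*g^3 - 4*g^2 + 112*g - 192) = (g - 3)*(g + 4)*(g^3 - 4*g^2 - 16*g + 64) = (g - 4)*(g - 3)*(g + 4)*(g^2 - 16) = (g - 4)^2*(g - 3)*(g + 4)*(g + 4)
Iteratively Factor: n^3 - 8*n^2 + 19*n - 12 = (n - 4)*(n^2 - 4*n + 3) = (n - 4)*(n - 3)*(n - 1)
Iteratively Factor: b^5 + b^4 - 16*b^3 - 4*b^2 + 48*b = (b - 2)*(b^4 + 3*b^3 - 10*b^2 - 24*b) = (b - 3)*(b - 2)*(b^3 + 6*b^2 + 8*b) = (b - 3)*(b - 2)*(b + 4)*(b^2 + 2*b) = b*(b - 3)*(b - 2)*(b + 4)*(b + 2)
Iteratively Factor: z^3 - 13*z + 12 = (z - 3)*(z^2 + 3*z - 4) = (z - 3)*(z + 4)*(z - 1)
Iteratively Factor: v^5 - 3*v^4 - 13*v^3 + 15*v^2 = (v - 5)*(v^4 + 2*v^3 - 3*v^2) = v*(v - 5)*(v^3 + 2*v^2 - 3*v) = v*(v - 5)*(v - 1)*(v^2 + 3*v) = v*(v - 5)*(v - 1)*(v + 3)*(v)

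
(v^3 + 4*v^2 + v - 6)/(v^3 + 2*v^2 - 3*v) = (v + 2)/v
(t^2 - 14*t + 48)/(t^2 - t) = (t^2 - 14*t + 48)/(t*(t - 1))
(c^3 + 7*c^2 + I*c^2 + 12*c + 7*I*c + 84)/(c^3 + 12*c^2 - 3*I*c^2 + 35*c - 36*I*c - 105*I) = (c + 4*I)/(c + 5)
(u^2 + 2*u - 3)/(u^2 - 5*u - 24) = (u - 1)/(u - 8)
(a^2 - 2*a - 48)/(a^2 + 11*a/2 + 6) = 2*(a^2 - 2*a - 48)/(2*a^2 + 11*a + 12)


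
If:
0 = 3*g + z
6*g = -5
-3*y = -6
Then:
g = -5/6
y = 2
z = 5/2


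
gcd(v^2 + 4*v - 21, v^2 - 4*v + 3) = v - 3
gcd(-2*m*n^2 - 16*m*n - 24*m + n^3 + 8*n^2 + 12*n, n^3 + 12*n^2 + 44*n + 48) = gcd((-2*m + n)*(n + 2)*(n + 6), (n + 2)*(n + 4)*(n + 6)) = n^2 + 8*n + 12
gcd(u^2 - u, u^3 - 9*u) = u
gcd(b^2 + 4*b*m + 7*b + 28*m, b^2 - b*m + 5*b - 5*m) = 1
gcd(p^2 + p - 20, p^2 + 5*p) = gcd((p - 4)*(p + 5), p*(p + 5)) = p + 5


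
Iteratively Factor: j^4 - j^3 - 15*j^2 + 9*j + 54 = (j + 2)*(j^3 - 3*j^2 - 9*j + 27) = (j - 3)*(j + 2)*(j^2 - 9) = (j - 3)*(j + 2)*(j + 3)*(j - 3)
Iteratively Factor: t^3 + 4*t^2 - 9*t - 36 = (t + 4)*(t^2 - 9) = (t + 3)*(t + 4)*(t - 3)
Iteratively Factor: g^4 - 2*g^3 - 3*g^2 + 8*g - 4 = (g - 1)*(g^3 - g^2 - 4*g + 4) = (g - 1)*(g + 2)*(g^2 - 3*g + 2) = (g - 1)^2*(g + 2)*(g - 2)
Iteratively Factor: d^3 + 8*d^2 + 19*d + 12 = (d + 1)*(d^2 + 7*d + 12) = (d + 1)*(d + 3)*(d + 4)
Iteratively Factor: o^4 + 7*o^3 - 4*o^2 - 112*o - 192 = (o + 4)*(o^3 + 3*o^2 - 16*o - 48) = (o + 4)^2*(o^2 - o - 12) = (o - 4)*(o + 4)^2*(o + 3)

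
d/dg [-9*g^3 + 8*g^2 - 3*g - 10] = -27*g^2 + 16*g - 3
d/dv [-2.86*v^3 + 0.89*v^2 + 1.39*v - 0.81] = -8.58*v^2 + 1.78*v + 1.39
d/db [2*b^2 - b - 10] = 4*b - 1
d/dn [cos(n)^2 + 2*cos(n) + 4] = -2*(cos(n) + 1)*sin(n)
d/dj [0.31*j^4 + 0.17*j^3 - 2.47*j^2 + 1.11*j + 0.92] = 1.24*j^3 + 0.51*j^2 - 4.94*j + 1.11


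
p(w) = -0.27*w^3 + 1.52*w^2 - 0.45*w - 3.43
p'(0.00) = -0.45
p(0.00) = -3.43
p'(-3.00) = -16.86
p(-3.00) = 18.89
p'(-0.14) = -0.89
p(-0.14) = -3.34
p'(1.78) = 2.39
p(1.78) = -0.94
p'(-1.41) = -6.35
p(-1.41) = 0.98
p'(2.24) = 2.30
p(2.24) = 0.15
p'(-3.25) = -18.89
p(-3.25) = 23.36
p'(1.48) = 2.27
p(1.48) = -1.64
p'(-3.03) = -17.10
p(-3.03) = 19.40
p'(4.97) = -5.35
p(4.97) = -1.27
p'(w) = -0.81*w^2 + 3.04*w - 0.45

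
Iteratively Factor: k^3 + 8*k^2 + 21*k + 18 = (k + 2)*(k^2 + 6*k + 9) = (k + 2)*(k + 3)*(k + 3)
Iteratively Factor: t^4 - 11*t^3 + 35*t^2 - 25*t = (t - 5)*(t^3 - 6*t^2 + 5*t) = (t - 5)^2*(t^2 - t) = (t - 5)^2*(t - 1)*(t)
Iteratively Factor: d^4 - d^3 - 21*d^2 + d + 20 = (d - 5)*(d^3 + 4*d^2 - d - 4) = (d - 5)*(d - 1)*(d^2 + 5*d + 4) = (d - 5)*(d - 1)*(d + 4)*(d + 1)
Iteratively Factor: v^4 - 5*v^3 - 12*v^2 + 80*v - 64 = (v - 1)*(v^3 - 4*v^2 - 16*v + 64) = (v - 4)*(v - 1)*(v^2 - 16) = (v - 4)*(v - 1)*(v + 4)*(v - 4)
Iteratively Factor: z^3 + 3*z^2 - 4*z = (z)*(z^2 + 3*z - 4) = z*(z - 1)*(z + 4)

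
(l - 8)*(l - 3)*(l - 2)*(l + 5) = l^4 - 8*l^3 - 19*l^2 + 182*l - 240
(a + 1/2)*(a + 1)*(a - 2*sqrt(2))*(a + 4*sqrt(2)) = a^4 + 3*a^3/2 + 2*sqrt(2)*a^3 - 31*a^2/2 + 3*sqrt(2)*a^2 - 24*a + sqrt(2)*a - 8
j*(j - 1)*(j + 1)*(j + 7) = j^4 + 7*j^3 - j^2 - 7*j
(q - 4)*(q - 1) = q^2 - 5*q + 4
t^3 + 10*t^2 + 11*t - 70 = (t - 2)*(t + 5)*(t + 7)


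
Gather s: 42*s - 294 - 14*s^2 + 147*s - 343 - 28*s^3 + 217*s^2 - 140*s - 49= -28*s^3 + 203*s^2 + 49*s - 686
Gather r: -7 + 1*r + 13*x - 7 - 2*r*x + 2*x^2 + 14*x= r*(1 - 2*x) + 2*x^2 + 27*x - 14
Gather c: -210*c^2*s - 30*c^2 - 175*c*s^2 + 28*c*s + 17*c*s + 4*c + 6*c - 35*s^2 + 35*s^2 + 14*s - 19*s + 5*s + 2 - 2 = c^2*(-210*s - 30) + c*(-175*s^2 + 45*s + 10)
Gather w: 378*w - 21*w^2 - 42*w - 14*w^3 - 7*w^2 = -14*w^3 - 28*w^2 + 336*w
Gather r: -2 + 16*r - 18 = 16*r - 20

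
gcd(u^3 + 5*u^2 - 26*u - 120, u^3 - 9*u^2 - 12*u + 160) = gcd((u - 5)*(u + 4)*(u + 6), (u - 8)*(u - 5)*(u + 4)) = u^2 - u - 20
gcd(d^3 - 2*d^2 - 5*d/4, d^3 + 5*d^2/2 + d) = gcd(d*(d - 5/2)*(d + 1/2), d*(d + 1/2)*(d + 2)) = d^2 + d/2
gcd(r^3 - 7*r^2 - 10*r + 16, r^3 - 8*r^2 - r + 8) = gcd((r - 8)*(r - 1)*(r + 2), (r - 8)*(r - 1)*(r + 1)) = r^2 - 9*r + 8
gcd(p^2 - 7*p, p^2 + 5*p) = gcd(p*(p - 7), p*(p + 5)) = p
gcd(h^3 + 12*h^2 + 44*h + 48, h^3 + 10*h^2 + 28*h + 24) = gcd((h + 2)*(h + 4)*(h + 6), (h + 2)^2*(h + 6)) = h^2 + 8*h + 12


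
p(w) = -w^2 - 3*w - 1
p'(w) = -2*w - 3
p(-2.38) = 0.48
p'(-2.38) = 1.76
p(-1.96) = 1.04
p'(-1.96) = 0.92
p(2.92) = -18.29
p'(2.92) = -8.84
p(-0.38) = -0.00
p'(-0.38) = -2.24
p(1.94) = -10.58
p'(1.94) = -6.88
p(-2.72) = -0.24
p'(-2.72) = 2.44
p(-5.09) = -11.64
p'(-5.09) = 7.18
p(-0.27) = -0.26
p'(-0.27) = -2.46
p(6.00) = -55.00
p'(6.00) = -15.00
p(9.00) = -109.00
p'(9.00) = -21.00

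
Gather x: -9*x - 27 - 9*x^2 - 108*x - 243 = -9*x^2 - 117*x - 270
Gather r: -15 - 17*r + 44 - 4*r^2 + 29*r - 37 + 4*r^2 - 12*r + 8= 0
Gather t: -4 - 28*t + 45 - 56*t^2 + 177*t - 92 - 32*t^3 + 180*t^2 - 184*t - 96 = -32*t^3 + 124*t^2 - 35*t - 147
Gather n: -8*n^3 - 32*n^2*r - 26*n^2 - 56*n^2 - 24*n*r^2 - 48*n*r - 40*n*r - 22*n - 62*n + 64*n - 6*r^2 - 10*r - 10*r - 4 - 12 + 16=-8*n^3 + n^2*(-32*r - 82) + n*(-24*r^2 - 88*r - 20) - 6*r^2 - 20*r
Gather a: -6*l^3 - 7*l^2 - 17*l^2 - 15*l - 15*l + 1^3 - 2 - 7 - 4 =-6*l^3 - 24*l^2 - 30*l - 12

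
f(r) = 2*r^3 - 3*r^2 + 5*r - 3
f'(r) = 6*r^2 - 6*r + 5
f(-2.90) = -91.51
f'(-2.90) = 72.86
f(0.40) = -1.35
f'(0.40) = 3.56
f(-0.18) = -4.01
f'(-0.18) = 6.27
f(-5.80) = -523.14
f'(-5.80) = 241.64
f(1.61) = 5.62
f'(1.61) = 10.89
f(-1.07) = -14.23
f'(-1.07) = 18.29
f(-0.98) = -12.66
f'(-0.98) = 16.64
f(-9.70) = -2159.12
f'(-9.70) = 627.74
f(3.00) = 39.00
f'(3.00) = 41.00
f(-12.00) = -3951.00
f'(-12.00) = 941.00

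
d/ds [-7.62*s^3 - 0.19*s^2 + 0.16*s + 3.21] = -22.86*s^2 - 0.38*s + 0.16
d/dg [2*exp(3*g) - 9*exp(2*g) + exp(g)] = (6*exp(2*g) - 18*exp(g) + 1)*exp(g)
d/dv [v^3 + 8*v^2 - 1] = v*(3*v + 16)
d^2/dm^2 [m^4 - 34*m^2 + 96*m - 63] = 12*m^2 - 68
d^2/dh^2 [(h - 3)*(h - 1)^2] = 6*h - 10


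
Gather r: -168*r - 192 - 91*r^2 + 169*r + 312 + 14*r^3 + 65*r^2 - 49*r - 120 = 14*r^3 - 26*r^2 - 48*r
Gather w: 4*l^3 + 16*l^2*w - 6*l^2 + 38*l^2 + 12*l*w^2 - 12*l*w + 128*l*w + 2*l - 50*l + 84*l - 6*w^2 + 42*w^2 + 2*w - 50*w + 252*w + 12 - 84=4*l^3 + 32*l^2 + 36*l + w^2*(12*l + 36) + w*(16*l^2 + 116*l + 204) - 72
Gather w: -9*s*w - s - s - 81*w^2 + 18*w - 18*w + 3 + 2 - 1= -9*s*w - 2*s - 81*w^2 + 4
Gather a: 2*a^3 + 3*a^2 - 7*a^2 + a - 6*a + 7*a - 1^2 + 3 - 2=2*a^3 - 4*a^2 + 2*a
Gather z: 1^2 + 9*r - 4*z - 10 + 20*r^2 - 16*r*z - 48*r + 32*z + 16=20*r^2 - 39*r + z*(28 - 16*r) + 7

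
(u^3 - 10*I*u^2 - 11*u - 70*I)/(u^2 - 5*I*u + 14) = u - 5*I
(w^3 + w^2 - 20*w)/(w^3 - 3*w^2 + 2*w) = (w^2 + w - 20)/(w^2 - 3*w + 2)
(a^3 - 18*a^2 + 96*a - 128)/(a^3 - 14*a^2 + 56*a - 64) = (a - 8)/(a - 4)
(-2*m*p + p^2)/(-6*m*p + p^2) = (2*m - p)/(6*m - p)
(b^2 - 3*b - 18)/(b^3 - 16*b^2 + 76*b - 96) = (b + 3)/(b^2 - 10*b + 16)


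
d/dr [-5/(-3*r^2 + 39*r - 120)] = 5*(13 - 2*r)/(3*(r^2 - 13*r + 40)^2)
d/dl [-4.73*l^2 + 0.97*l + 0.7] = 0.97 - 9.46*l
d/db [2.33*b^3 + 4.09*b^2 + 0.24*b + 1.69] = 6.99*b^2 + 8.18*b + 0.24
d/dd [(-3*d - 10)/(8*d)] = 5/(4*d^2)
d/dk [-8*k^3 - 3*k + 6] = -24*k^2 - 3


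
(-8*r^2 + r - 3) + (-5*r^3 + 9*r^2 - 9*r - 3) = -5*r^3 + r^2 - 8*r - 6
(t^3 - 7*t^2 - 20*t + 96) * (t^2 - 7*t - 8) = t^5 - 14*t^4 + 21*t^3 + 292*t^2 - 512*t - 768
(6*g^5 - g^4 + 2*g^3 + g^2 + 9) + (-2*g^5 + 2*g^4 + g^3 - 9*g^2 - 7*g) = 4*g^5 + g^4 + 3*g^3 - 8*g^2 - 7*g + 9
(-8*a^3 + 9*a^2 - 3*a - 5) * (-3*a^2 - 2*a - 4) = 24*a^5 - 11*a^4 + 23*a^3 - 15*a^2 + 22*a + 20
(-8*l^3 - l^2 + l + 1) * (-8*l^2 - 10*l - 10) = 64*l^5 + 88*l^4 + 82*l^3 - 8*l^2 - 20*l - 10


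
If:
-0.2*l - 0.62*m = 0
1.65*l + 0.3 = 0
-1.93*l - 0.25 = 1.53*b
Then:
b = 0.07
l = -0.18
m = 0.06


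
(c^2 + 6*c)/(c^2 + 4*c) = (c + 6)/(c + 4)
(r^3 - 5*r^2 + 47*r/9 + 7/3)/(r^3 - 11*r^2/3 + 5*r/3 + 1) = (r - 7/3)/(r - 1)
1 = 1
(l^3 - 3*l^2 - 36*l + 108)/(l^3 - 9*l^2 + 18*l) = (l + 6)/l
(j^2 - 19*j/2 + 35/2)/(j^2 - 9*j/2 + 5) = (j - 7)/(j - 2)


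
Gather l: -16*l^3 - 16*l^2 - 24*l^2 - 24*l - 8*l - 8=-16*l^3 - 40*l^2 - 32*l - 8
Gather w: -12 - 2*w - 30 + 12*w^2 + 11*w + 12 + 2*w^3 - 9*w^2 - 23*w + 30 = 2*w^3 + 3*w^2 - 14*w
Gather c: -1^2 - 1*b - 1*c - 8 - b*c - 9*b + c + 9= -b*c - 10*b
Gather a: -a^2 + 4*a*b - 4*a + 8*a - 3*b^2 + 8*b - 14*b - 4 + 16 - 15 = -a^2 + a*(4*b + 4) - 3*b^2 - 6*b - 3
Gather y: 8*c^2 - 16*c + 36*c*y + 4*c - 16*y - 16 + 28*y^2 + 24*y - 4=8*c^2 - 12*c + 28*y^2 + y*(36*c + 8) - 20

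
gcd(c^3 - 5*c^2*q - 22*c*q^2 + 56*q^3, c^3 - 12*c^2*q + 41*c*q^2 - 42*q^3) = c^2 - 9*c*q + 14*q^2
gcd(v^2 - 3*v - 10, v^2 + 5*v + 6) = v + 2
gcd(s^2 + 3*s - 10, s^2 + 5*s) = s + 5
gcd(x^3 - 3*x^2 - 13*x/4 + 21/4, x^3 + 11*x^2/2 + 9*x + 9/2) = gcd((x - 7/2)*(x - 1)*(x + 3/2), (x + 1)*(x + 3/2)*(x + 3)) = x + 3/2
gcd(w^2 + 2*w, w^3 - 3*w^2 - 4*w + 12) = w + 2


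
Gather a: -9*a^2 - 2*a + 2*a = -9*a^2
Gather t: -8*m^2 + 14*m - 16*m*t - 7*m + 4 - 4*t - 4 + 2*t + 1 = -8*m^2 + 7*m + t*(-16*m - 2) + 1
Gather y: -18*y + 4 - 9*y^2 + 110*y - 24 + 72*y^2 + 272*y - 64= 63*y^2 + 364*y - 84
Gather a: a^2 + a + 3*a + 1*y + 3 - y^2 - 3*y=a^2 + 4*a - y^2 - 2*y + 3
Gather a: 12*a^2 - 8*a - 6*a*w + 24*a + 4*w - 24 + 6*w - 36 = 12*a^2 + a*(16 - 6*w) + 10*w - 60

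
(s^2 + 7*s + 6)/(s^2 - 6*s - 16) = (s^2 + 7*s + 6)/(s^2 - 6*s - 16)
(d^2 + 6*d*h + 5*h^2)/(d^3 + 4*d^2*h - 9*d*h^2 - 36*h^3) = (d^2 + 6*d*h + 5*h^2)/(d^3 + 4*d^2*h - 9*d*h^2 - 36*h^3)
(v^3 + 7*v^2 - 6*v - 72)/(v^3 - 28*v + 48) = (v^2 + v - 12)/(v^2 - 6*v + 8)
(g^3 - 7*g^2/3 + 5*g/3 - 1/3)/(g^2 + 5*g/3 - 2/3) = (g^2 - 2*g + 1)/(g + 2)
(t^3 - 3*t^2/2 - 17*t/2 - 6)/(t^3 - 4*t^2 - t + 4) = (t + 3/2)/(t - 1)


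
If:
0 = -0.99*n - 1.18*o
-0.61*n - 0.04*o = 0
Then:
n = 0.00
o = 0.00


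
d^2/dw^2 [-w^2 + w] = -2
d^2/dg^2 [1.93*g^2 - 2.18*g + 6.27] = 3.86000000000000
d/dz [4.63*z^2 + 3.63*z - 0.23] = 9.26*z + 3.63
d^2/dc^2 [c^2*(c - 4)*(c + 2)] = 12*c^2 - 12*c - 16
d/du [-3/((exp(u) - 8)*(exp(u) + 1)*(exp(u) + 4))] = 3*((exp(u) - 8)*(exp(u) + 1) + (exp(u) - 8)*(exp(u) + 4) + (exp(u) + 1)*(exp(u) + 4))/(4*(exp(u) - 8)^2*(exp(u) + 4)^2*cosh(u/2)^2)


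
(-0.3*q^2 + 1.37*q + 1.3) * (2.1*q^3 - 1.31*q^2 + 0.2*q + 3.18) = -0.63*q^5 + 3.27*q^4 + 0.8753*q^3 - 2.383*q^2 + 4.6166*q + 4.134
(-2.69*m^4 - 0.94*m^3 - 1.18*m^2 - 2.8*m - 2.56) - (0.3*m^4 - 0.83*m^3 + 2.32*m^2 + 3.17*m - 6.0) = -2.99*m^4 - 0.11*m^3 - 3.5*m^2 - 5.97*m + 3.44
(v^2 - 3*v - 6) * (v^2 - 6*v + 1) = v^4 - 9*v^3 + 13*v^2 + 33*v - 6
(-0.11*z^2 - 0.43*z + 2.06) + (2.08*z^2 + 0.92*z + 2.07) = 1.97*z^2 + 0.49*z + 4.13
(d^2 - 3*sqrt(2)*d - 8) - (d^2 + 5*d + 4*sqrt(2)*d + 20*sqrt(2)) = -7*sqrt(2)*d - 5*d - 20*sqrt(2) - 8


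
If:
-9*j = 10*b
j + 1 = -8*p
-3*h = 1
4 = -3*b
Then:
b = -4/3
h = -1/3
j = 40/27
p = -67/216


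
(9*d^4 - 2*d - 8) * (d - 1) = 9*d^5 - 9*d^4 - 2*d^2 - 6*d + 8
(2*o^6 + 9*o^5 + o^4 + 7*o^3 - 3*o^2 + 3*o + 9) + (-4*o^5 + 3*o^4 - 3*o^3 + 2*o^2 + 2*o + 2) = 2*o^6 + 5*o^5 + 4*o^4 + 4*o^3 - o^2 + 5*o + 11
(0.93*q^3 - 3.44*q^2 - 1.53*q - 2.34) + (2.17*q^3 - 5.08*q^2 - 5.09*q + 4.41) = 3.1*q^3 - 8.52*q^2 - 6.62*q + 2.07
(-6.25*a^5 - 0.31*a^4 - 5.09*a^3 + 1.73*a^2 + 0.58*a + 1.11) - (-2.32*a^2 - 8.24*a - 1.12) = -6.25*a^5 - 0.31*a^4 - 5.09*a^3 + 4.05*a^2 + 8.82*a + 2.23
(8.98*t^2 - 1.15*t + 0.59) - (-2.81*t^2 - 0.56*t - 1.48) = 11.79*t^2 - 0.59*t + 2.07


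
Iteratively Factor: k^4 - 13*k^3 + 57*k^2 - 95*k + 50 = (k - 5)*(k^3 - 8*k^2 + 17*k - 10) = (k - 5)*(k - 2)*(k^2 - 6*k + 5) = (k - 5)*(k - 2)*(k - 1)*(k - 5)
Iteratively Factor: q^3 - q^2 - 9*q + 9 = (q - 1)*(q^2 - 9) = (q - 3)*(q - 1)*(q + 3)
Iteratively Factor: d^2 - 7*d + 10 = (d - 2)*(d - 5)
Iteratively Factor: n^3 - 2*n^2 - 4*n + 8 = (n - 2)*(n^2 - 4) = (n - 2)^2*(n + 2)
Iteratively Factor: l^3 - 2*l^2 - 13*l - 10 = (l + 1)*(l^2 - 3*l - 10) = (l - 5)*(l + 1)*(l + 2)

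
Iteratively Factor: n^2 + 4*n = (n)*(n + 4)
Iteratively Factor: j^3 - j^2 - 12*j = (j - 4)*(j^2 + 3*j) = j*(j - 4)*(j + 3)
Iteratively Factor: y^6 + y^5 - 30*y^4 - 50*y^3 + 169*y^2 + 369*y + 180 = (y + 3)*(y^5 - 2*y^4 - 24*y^3 + 22*y^2 + 103*y + 60) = (y + 1)*(y + 3)*(y^4 - 3*y^3 - 21*y^2 + 43*y + 60) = (y + 1)^2*(y + 3)*(y^3 - 4*y^2 - 17*y + 60) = (y - 5)*(y + 1)^2*(y + 3)*(y^2 + y - 12) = (y - 5)*(y - 3)*(y + 1)^2*(y + 3)*(y + 4)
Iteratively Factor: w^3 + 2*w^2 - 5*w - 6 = (w - 2)*(w^2 + 4*w + 3) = (w - 2)*(w + 1)*(w + 3)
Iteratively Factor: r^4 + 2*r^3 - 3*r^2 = (r)*(r^3 + 2*r^2 - 3*r) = r*(r - 1)*(r^2 + 3*r) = r*(r - 1)*(r + 3)*(r)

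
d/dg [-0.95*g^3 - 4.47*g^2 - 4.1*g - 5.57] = -2.85*g^2 - 8.94*g - 4.1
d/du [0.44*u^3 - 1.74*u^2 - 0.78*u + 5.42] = 1.32*u^2 - 3.48*u - 0.78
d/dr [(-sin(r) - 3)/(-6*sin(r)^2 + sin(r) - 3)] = 6*(-6*sin(r) + cos(r)^2)*cos(r)/(6*sin(r)^2 - sin(r) + 3)^2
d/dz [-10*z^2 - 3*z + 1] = -20*z - 3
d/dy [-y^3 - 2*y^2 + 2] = y*(-3*y - 4)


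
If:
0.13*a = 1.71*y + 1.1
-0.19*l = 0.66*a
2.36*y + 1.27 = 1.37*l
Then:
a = 0.05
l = -0.17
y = -0.64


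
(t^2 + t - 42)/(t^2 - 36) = (t + 7)/(t + 6)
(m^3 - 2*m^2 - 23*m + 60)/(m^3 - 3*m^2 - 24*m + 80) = (m - 3)/(m - 4)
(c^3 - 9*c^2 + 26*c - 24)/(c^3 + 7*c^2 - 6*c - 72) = (c^2 - 6*c + 8)/(c^2 + 10*c + 24)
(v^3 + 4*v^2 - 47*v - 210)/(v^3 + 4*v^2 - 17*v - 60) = (v^2 - v - 42)/(v^2 - v - 12)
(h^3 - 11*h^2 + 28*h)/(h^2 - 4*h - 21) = h*(h - 4)/(h + 3)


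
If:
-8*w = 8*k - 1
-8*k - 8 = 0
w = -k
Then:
No Solution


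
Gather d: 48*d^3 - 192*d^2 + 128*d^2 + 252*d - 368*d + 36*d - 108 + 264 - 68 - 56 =48*d^3 - 64*d^2 - 80*d + 32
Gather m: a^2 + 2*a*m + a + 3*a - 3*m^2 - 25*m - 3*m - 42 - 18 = a^2 + 4*a - 3*m^2 + m*(2*a - 28) - 60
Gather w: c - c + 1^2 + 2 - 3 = 0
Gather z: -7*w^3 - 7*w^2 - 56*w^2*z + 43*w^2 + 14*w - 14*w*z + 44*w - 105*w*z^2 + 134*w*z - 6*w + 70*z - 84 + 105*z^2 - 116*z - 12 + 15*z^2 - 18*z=-7*w^3 + 36*w^2 + 52*w + z^2*(120 - 105*w) + z*(-56*w^2 + 120*w - 64) - 96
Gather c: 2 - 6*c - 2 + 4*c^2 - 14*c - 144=4*c^2 - 20*c - 144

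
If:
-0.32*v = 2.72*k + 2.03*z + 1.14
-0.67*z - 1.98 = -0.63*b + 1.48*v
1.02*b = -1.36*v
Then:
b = 0.385057471264368*z + 1.13793103448276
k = -0.712347870182556*z - 0.318711967545639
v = -0.288793103448276*z - 0.853448275862069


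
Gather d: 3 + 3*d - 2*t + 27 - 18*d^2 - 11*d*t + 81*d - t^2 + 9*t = -18*d^2 + d*(84 - 11*t) - t^2 + 7*t + 30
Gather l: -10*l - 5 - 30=-10*l - 35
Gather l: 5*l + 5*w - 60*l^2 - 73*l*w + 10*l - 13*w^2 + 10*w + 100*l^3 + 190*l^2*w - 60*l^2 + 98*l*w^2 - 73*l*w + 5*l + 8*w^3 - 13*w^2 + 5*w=100*l^3 + l^2*(190*w - 120) + l*(98*w^2 - 146*w + 20) + 8*w^3 - 26*w^2 + 20*w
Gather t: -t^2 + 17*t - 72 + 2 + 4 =-t^2 + 17*t - 66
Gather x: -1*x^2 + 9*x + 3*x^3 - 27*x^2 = 3*x^3 - 28*x^2 + 9*x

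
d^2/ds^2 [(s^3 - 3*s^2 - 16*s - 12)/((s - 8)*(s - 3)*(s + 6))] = 4*(s^6 + 39*s^5 - 537*s^4 + 2773*s^3 - 5094*s^2 + 12636*s - 94392)/(s^9 - 15*s^8 - 51*s^7 + 1567*s^6 - 2178*s^5 - 51948*s^4 + 169560*s^3 + 451008*s^2 - 2612736*s + 2985984)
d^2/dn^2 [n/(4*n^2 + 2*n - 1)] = 4*(8*n^3 + 6*n + 1)/(64*n^6 + 96*n^5 - 40*n^3 + 6*n - 1)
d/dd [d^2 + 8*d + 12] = 2*d + 8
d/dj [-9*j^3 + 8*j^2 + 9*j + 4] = -27*j^2 + 16*j + 9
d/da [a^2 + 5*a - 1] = 2*a + 5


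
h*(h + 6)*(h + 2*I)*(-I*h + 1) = -I*h^4 + 3*h^3 - 6*I*h^3 + 18*h^2 + 2*I*h^2 + 12*I*h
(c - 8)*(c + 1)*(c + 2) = c^3 - 5*c^2 - 22*c - 16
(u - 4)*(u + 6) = u^2 + 2*u - 24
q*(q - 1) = q^2 - q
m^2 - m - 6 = (m - 3)*(m + 2)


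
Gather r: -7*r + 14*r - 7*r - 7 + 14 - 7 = 0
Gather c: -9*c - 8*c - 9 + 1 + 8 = -17*c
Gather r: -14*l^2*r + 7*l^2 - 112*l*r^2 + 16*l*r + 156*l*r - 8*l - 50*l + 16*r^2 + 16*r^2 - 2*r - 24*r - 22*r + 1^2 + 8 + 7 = 7*l^2 - 58*l + r^2*(32 - 112*l) + r*(-14*l^2 + 172*l - 48) + 16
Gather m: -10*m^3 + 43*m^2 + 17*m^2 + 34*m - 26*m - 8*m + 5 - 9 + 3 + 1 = -10*m^3 + 60*m^2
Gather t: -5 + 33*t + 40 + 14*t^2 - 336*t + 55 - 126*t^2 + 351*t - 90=-112*t^2 + 48*t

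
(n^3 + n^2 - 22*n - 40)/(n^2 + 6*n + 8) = n - 5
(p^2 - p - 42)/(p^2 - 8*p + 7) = (p + 6)/(p - 1)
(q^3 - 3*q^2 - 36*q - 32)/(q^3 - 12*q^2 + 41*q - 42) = (q^3 - 3*q^2 - 36*q - 32)/(q^3 - 12*q^2 + 41*q - 42)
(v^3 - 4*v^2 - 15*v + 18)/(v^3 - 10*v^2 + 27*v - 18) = (v + 3)/(v - 3)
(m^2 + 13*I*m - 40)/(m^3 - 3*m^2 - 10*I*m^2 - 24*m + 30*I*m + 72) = (m^2 + 13*I*m - 40)/(m^3 + m^2*(-3 - 10*I) + m*(-24 + 30*I) + 72)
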